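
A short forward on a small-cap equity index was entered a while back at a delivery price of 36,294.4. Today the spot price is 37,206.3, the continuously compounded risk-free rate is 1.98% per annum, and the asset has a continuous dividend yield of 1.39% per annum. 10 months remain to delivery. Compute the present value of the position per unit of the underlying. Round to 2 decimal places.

Current fair forward for the remaining 10 months: F = S·e^((r − q)·T), (r − q) = 0.0198 − 0.0139 = 0.0059
F = 37206.3 · e^(0.0059 × 10/12) = 37206.3 × 1.00492877 = 37389.6813
Value of long forward = (F − K)·e^(−rT) = (37389.6813 − 36294.4) · e^(−0.0198·10/12)
= 1095.2813 × 0.98363538 = 1077.36
Short position value = −(long value) = -1077.36

-1077.36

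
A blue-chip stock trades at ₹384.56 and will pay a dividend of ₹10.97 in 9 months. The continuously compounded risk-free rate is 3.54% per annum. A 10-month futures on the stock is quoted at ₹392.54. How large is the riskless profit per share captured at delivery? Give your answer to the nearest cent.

PV(dividends) I = 10.97·e^(−0.0354·9/12) = 10.6826
Fair futures F* = (S − I)·e^(rT) = (384.56 − 10.6826)·e^0.029500 = 373.8774 × 1.029939 = 385.0709
Market ₹392.54 > fair 385.0709: forward overpriced → cash-and-carry (borrow at r, buy the stock and collect the dividends, short the forward).
Profit at T = |F_mkt − F*| = |392.54 − 385.0709| = ₹7.47 per share

₹7.47 per share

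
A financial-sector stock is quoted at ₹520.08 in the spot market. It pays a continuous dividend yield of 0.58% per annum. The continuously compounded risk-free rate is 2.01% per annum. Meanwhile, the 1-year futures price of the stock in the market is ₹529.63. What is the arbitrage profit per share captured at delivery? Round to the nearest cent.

₹2.06 per share

Fair futures: F* = S·e^(carry·T), with carry = (r − q) = 0.0201 − 0.0058 = 0.0143
F* = 520.08 · e^(0.0143 × 1) = 520.08 · e^0.014300 = 520.08 × 1.014403 = ₹527.5707
Market ₹529.63 > fair ₹527.5707: forward overpriced → cash-and-carry (buy spot, short the forward).
At maturity, profit = |F_mkt − F*| = |529.63 − 527.5707| = ₹2.06 per share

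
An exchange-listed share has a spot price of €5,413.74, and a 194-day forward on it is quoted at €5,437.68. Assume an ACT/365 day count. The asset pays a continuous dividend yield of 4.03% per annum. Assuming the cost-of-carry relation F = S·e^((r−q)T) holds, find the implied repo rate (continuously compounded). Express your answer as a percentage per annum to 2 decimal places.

4.86%

From F = S·e^((r−q)T): (r − q) = ln(F/S)/T
ln(5437.68/5413.74) = ln(1.004422) = 0.004412
(r − q) = 0.004412 / (194/365) = 0.008301
r = ln(F/S)/T + q = 0.008301 + 0.0403 = 0.048601
r = 4.86%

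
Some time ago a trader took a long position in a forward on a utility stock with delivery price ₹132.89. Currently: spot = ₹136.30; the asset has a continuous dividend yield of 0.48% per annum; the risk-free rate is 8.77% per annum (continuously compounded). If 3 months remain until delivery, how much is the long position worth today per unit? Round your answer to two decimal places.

₹6.13

Current fair forward for the remaining 3 months: F = S·e^((r − q)·T), (r − q) = 0.0877 − 0.0048 = 0.0829
F = 136.30 · e^(0.0829 × 3/12) = 136.30 × 1.020941 = 139.1543
Value of long forward = (F − K)·e^(−rT) = (139.1543 − 132.89) · e^(−0.0877·3/12)
= 6.2643 × 0.978314 = 6.13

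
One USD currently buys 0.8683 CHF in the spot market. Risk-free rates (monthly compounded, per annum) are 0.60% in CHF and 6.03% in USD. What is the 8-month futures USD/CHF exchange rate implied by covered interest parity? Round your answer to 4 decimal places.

By covered interest parity, F = S · (1+r_CHF/12)^(12T) / (1+r_USD/12)^(12T)
= 0.8683 × 1.004007 / 1.040914 = 0.8683 × 0.964544
F = 0.8375 CHF per USD

0.8375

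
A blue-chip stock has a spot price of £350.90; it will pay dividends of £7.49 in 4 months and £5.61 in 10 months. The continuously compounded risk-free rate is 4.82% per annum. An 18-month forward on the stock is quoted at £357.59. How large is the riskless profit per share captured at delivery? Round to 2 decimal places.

PV(dividends) I = 7.49·e^(−0.0482·4/12) + 5.61·e^(−0.0482·10/12) = 12.7598
Fair forward F* = (S − I)·e^(rT) = (350.90 − 12.7598)·e^0.072300 = 338.1402 × 1.074978 = 363.4933
Market £357.59 < fair 363.4933: forward underpriced → reverse cash-and-carry (short the stock, invest proceeds at r, pay the dividends, go long the forward).
Profit at T = |F_mkt − F*| = |357.59 − 363.4933| = £5.90 per share

£5.90 per share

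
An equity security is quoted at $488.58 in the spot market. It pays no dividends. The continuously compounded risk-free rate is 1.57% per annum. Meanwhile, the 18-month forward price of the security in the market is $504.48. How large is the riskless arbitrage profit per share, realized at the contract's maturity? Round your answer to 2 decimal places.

$4.26 per share

Fair forward: F* = S·e^(carry·T), with carry = r = 0.0157
F* = 488.58 · e^(0.0157 × 18/12) = 488.58 · e^0.023550 = 488.58 × 1.023829 = $500.2224
Market $504.48 > fair $500.2224: forward overpriced → cash-and-carry (buy spot, short the forward).
At maturity, profit = |F_mkt − F*| = |504.48 − 500.2224| = $4.26 per share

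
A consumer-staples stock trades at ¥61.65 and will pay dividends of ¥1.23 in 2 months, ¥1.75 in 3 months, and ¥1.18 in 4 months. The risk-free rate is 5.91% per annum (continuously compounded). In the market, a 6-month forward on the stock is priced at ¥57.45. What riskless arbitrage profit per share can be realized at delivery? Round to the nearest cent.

¥1.83 per share

PV(dividends) I = 1.23·e^(−0.0591·2/12) + 1.75·e^(−0.0591·3/12) + 1.18·e^(−0.0591·4/12) = 4.0993
Fair forward F* = (S − I)·e^(rT) = (61.65 − 4.0993)·e^0.029550 = 57.5507 × 1.029991 = 59.2767
Market ¥57.45 < fair 59.2767: forward underpriced → reverse cash-and-carry (short the stock, invest proceeds at r, pay the dividends, go long the forward).
Profit at T = |F_mkt − F*| = |57.45 − 59.2767| = ¥1.83 per share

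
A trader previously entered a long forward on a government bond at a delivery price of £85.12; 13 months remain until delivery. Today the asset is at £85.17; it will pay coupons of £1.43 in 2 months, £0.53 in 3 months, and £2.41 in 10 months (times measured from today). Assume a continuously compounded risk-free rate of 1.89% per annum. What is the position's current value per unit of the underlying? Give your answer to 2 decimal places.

-£2.55

PV(remaining coupons) I = 1.43·e^(−0.0189·2/12) + 0.53·e^(−0.0189·3/12) + 2.41·e^(−0.0189·10/12) = 4.3253
Current forward F = (S − I)·e^(rT) = (85.17 − 4.3253)·e^(0.0189·13/12) = 80.8447 × 1.020686 = 82.5171
Value (long) = (F − K)·e^(−rT) = (82.5171 − 85.12) × 0.979733 = -2.5501
Value = -£2.55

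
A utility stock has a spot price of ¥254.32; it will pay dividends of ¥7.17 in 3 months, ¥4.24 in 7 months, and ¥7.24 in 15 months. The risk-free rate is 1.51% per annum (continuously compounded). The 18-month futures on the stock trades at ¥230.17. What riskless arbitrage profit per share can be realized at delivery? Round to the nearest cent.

¥11.10 per share

PV(dividends) I = 7.17·e^(−0.0151·3/12) + 4.24·e^(−0.0151·7/12) + 7.24·e^(−0.0151·15/12) = 18.4504
Fair futures F* = (S − I)·e^(rT) = (254.32 − 18.4504)·e^0.022650 = 235.8696 × 1.022908 = 241.2729
Market ¥230.17 < fair 241.2729: forward underpriced → reverse cash-and-carry (short the stock, invest proceeds at r, pay the dividends, go long the forward).
Profit at T = |F_mkt − F*| = |230.17 − 241.2729| = ¥11.10 per share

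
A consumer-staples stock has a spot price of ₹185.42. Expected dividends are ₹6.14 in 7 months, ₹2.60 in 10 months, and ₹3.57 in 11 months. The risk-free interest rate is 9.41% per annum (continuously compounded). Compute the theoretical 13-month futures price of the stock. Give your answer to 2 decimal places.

₹192.59

PV(dividends) I = 6.14·e^(−0.0941·7/12) + 2.60·e^(−0.0941·10/12) + 3.57·e^(−0.0941·11/12)
I = 5.8120 + 2.4039 + 3.2750 = 11.4909
F = (S − I)·e^(rT) = (185.42 − 11.4909) · e^(0.0941·13/12)
= 173.9291 · e^0.101942 = 173.9291 × 1.107319 = ₹192.59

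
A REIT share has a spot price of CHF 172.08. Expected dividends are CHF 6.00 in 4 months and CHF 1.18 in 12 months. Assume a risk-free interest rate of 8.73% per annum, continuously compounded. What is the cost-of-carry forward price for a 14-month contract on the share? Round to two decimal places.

PV(dividends) I = 6.00·e^(−0.0873·4/12) + 1.18·e^(−0.0873·12/12)
I = 5.8279 + 1.0814 = 6.9093
F = (S − I)·e^(rT) = (172.08 − 6.9093) · e^(0.0873·14/12)
= 165.1707 · e^0.101850 = 165.1707 × 1.107217 = CHF 182.88

CHF 182.88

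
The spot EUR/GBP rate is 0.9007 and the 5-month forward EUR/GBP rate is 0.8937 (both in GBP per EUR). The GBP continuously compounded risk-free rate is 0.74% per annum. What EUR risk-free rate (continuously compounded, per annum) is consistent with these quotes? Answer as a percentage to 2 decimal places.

F = S·e^((r_GBP − r_EUR)T) ⇒ r_EUR = r_GBP − ln(F/S)/T
ln(0.8937/0.9007) = -0.007802; /(5/12) = -0.018725
r_EUR = 0.0074 + 0.018725 = 0.026125
r_EUR = 2.61%

2.61%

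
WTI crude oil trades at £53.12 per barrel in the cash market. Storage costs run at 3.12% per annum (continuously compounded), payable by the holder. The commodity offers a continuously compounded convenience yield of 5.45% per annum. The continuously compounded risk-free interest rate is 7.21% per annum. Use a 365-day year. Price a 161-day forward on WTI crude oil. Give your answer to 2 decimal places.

Net carry = r + u − y = 0.0721 + 0.0312 − 0.0545 = 0.0488
F = S·e^((r+u−y)T) = 53.12 · e^(0.0488 × 161/365) = 53.12 · e^0.021525
= 53.12 × 1.021758 = £54.28 per barrel

£54.28 per barrel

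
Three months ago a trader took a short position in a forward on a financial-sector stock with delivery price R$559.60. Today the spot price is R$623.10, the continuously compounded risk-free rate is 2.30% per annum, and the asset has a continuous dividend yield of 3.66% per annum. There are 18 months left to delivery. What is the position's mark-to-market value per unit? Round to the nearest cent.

-R$49.19

Current fair forward for the remaining 18 months: F = S·e^((r − q)·T), (r − q) = 0.0230 − 0.0366 = -0.0136
F = 623.10 · e^(-0.0136 × 18/12) = 623.10 × 0.979807 = 610.5177
Value of long forward = (F − K)·e^(−rT) = (610.5177 − 559.60) · e^(−0.0230·18/12)
= 50.9177 × 0.966088 = 49.19
Short position value = −(long value) = -R$49.19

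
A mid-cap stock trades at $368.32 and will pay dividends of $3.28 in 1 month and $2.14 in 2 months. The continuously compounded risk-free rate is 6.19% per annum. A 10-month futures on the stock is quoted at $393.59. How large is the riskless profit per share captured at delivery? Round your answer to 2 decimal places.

$11.44 per share

PV(dividends) I = 3.28·e^(−0.0619·1/12) + 2.14·e^(−0.0619·2/12) = 5.3812
Fair futures F* = (S − I)·e^(rT) = (368.32 − 5.3812)·e^0.051583 = 362.9388 × 1.052937 = 382.1517
Market $393.59 > fair 382.1517: forward overpriced → cash-and-carry (borrow at r, buy the stock and collect the dividends, short the forward).
Profit at T = |F_mkt − F*| = |393.59 − 382.1517| = $11.44 per share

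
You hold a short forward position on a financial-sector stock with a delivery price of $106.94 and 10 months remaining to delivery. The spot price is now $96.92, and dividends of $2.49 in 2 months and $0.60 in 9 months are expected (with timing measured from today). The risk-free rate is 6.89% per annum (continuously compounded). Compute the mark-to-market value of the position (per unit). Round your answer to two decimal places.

$7.08

PV(remaining dividends) I = 2.49·e^(−0.0689·2/12) + 0.60·e^(−0.0689·9/12) = 3.0314
Current forward F = (S − I)·e^(rT) = (96.92 − 3.0314)·e^(0.0689·10/12) = 93.8886 × 1.059097 = 99.4371
Value (long) = (F − K)·e^(−rT) = (99.4371 − 106.94) × 0.944201 = -7.0842
Short position value = −(long value) = $7.08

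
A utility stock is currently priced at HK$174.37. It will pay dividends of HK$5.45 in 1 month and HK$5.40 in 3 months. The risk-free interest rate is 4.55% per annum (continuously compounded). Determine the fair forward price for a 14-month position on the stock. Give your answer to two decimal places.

PV(dividends) I = 5.45·e^(−0.0455·1/12) + 5.40·e^(−0.0455·3/12)
I = 5.4294 + 5.3389 = 10.7683
F = (S − I)·e^(rT) = (174.37 − 10.7683) · e^(0.0455·14/12)
= 163.6017 · e^0.053083 = 163.6017 × 1.054517 = HK$172.52

HK$172.52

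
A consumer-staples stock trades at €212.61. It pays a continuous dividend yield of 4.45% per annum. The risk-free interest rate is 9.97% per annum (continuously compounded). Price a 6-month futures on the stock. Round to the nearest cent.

F = S·e^((r − q)T) = 212.61 · e^((0.0997 − 0.0445) × 6/12)
= 212.61 · e^0.027600 = 212.61 × 1.027984
F = €218.56

€218.56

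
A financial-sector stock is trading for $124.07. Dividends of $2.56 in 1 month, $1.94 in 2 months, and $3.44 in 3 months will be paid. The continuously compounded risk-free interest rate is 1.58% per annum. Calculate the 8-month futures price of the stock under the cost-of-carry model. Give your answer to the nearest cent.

PV(dividends) I = 2.56·e^(−0.0158·1/12) + 1.94·e^(−0.0158·2/12) + 3.44·e^(−0.0158·3/12)
I = 2.5566 + 1.9349 + 3.4264 = 7.9179
F = (S − I)·e^(rT) = (124.07 − 7.9179) · e^(0.0158·8/12)
= 116.1521 · e^0.010533 = 116.1521 × 1.010589 = $117.38

$117.38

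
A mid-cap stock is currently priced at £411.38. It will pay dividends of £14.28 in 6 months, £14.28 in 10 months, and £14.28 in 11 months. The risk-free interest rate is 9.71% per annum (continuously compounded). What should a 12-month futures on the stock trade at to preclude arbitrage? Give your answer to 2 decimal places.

£409.43

PV(dividends) I = 14.28·e^(−0.0971·6/12) + 14.28·e^(−0.0971·10/12) + 14.28·e^(−0.0971·11/12)
I = 13.6033 + 13.1700 + 13.0639 = 39.8372
F = (S − I)·e^(rT) = (411.38 − 39.8372) · e^(0.0971·12/12)
= 371.5428 · e^0.097100 = 371.5428 × 1.101971 = £409.43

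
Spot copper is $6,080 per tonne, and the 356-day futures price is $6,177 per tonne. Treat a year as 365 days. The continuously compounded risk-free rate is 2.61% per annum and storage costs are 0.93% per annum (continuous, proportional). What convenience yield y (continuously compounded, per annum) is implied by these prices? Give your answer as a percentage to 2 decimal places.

1.92%

F = S·e^((r+u−y)T) ⇒ (r+u−y) = ln(F/S)/T
ln(6177/6080) = 0.015828; /T ⇒ 0.016228
y = r + u − ln(F/S)/T = 0.0261 + 0.0093 − 0.016228 = 0.019172
y = 1.92%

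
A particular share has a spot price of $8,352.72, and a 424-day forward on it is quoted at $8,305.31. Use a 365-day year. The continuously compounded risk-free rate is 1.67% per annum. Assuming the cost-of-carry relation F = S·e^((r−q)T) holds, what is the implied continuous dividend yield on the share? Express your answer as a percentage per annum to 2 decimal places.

2.16%

From F = S·e^((r−q)T): (r − q) = ln(F/S)/T
ln(8305.31/8352.72) = ln(0.994324) = -0.005692
(r − q) = -0.005692 / (424/365) = -0.004900
q = r − ln(F/S)/T = 0.0167 + 0.004900 = 0.021600
q = 2.16%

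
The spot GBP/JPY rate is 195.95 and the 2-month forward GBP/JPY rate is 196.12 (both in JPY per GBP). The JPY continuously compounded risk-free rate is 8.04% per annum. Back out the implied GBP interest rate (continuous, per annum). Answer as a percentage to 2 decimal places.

F = S·e^((r_JPY − r_GBP)T) ⇒ r_GBP = r_JPY − ln(F/S)/T
ln(196.12/195.95) = 0.000867; /(2/12) = 0.005202
r_GBP = 0.0804 − 0.005202 = 0.075198
r_GBP = 7.52%

7.52%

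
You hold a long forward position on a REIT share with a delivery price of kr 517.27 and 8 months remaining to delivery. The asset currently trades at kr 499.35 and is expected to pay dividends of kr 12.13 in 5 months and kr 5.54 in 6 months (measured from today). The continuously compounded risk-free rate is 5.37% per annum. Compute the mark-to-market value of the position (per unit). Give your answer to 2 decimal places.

-kr 16.98

PV(remaining dividends) I = 12.13·e^(−0.0537·5/12) + 5.54·e^(−0.0537·6/12) = 17.2548
Current forward F = (S − I)·e^(rT) = (499.35 − 17.2548)·e^(0.0537·8/12) = 482.0952 × 1.036449 = 499.6671
Value (long) = (F − K)·e^(−rT) = (499.6671 − 517.27) × 0.964833 = -16.9839
Value = -kr 16.98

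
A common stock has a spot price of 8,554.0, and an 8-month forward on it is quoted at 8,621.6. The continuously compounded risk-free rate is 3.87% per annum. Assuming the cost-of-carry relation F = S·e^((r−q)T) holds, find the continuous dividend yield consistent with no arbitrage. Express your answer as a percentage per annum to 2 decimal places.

2.69%

From F = S·e^((r−q)T): (r − q) = ln(F/S)/T
ln(8621.6/8554.0) = ln(1.007903) = 0.007872
(r − q) = 0.007872 / (8/12) = 0.011808
q = r − ln(F/S)/T = 0.0387 − 0.011808 = 0.026892
q = 2.69%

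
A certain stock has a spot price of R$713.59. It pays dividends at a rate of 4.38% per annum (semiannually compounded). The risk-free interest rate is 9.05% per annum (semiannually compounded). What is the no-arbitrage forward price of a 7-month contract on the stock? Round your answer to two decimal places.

R$732.65

F = S · (1+r/2)^(2T) / (1+q/2)^(2T)
= 713.59 × 1.052988 / 1.025596 = 713.59 × 1.026708
F = R$732.65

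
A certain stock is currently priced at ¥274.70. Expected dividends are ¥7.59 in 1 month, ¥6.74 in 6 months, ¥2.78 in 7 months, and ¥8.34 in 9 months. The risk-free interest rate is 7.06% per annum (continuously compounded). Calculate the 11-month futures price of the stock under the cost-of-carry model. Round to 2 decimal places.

PV(dividends) I = 7.59·e^(−0.0706·1/12) + 6.74·e^(−0.0706·6/12) + 2.78·e^(−0.0706·7/12) + 8.34·e^(−0.0706·9/12)
I = 7.5455 + 6.5062 + 2.6678 + 7.9099 = 24.6294
F = (S − I)·e^(rT) = (274.70 − 24.6294) · e^(0.0706·11/12)
= 250.0706 · e^0.064717 = 250.0706 × 1.066857 = ¥266.79

¥266.79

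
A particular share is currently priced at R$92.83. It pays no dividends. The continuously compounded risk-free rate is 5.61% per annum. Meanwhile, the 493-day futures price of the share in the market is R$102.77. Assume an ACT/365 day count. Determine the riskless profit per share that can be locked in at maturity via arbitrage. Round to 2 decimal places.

R$2.63 per share

Fair futures: F* = S·e^(carry·T), with carry = r = 0.0561
F* = 92.83 · e^(0.0561 × 493/365) = 92.83 · e^0.075773 = 92.83 × 1.078718 = R$100.1374
Market R$102.77 > fair R$100.1374: forward overpriced → cash-and-carry (buy spot, short the forward).
At maturity, profit = |F_mkt − F*| = |102.77 − 100.1374| = R$2.63 per share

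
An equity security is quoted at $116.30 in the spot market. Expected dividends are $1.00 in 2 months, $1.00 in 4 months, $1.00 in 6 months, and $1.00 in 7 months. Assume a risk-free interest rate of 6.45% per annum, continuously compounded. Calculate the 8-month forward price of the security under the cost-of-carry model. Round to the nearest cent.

PV(dividends) I = 1.00·e^(−0.0645·2/12) + 1.00·e^(−0.0645·4/12) + 1.00·e^(−0.0645·6/12) + 1.00·e^(−0.0645·7/12)
I = 0.9893 + 0.9787 + 0.9683 + 0.9631 = 3.8994
F = (S − I)·e^(rT) = (116.30 − 3.8994) · e^(0.0645·8/12)
= 112.4006 · e^0.043000 = 112.4006 × 1.043938 = $117.34

$117.34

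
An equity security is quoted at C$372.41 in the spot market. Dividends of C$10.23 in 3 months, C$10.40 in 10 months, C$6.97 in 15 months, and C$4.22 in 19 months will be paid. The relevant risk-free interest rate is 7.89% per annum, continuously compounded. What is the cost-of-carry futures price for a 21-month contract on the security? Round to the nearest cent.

PV(dividends) I = 10.23·e^(−0.0789·3/12) + 10.40·e^(−0.0789·10/12) + 6.97·e^(−0.0789·15/12) + 4.22·e^(−0.0789·19/12)
I = 10.0302 + 9.7382 + 6.3154 + 3.7244 = 29.8082
F = (S − I)·e^(rT) = (372.41 − 29.8082) · e^(0.0789·21/12)
= 342.6018 · e^0.138075 = 342.6018 × 1.148062 = C$393.33

C$393.33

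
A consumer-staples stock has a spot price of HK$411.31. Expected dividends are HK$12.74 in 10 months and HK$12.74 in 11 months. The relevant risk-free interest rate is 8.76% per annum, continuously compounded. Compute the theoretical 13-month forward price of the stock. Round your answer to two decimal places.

PV(dividends) I = 12.74·e^(−0.0876·10/12) + 12.74·e^(−0.0876·11/12)
I = 11.8431 + 11.7570 = 23.6001
F = (S − I)·e^(rT) = (411.31 − 23.6001) · e^(0.0876·13/12)
= 387.7099 · e^0.094900 = 387.7099 × 1.099549 = HK$426.31

HK$426.31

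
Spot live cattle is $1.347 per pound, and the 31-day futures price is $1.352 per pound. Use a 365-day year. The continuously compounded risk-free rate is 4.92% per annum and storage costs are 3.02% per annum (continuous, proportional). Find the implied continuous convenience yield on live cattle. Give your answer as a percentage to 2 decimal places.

3.58%

F = S·e^((r+u−y)T) ⇒ (r+u−y) = ln(F/S)/T
ln(1.352/1.347) = 0.003705; /T ⇒ 0.043623
y = r + u − ln(F/S)/T = 0.0492 + 0.0302 − 0.043623 = 0.035777
y = 3.58%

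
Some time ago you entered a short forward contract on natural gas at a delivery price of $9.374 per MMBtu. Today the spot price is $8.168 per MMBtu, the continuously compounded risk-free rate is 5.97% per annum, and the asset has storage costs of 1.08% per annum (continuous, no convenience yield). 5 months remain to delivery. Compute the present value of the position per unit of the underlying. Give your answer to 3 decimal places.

Current fair forward for the remaining 5 months: F = S·e^((r + u)·T), (r + u) = 0.0597 + 0.0108 = 0.0705
F = 8.168 · e^(0.0705 × 5/12) = 8.168 × 1.029811 = 8.4115
Value of long forward = (F − K)·e^(−rT) = (8.4115 − 9.374) · e^(−0.0597·5/12)
= -0.9625 × 0.975432 = -0.939
Short position value = −(long value) = $0.939

$0.939 per MMBtu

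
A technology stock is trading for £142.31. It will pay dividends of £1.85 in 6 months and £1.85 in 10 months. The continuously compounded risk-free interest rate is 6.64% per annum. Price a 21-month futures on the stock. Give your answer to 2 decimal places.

£155.87

PV(dividends) I = 1.85·e^(−0.0664·6/12) + 1.85·e^(−0.0664·10/12)
I = 1.7896 + 1.7504 = 3.5400
F = (S − I)·e^(rT) = (142.31 − 3.5400) · e^(0.0664·21/12)
= 138.7700 · e^0.116200 = 138.7700 × 1.123220 = £155.87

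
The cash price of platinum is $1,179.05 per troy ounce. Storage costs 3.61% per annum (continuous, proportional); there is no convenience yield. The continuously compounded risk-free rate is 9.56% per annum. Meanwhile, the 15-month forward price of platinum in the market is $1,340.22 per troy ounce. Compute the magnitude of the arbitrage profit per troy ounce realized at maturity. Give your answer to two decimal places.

$49.82 per troy ounce

Fair forward: F* = S·e^(carry·T), with carry = (r + u) = 0.0956 + 0.0361 = 0.1317
F* = 1179.05 · e^(0.1317 × 15/12) = 1179.05 · e^0.16462500 = 1179.05 × 1.17895093 = $1390.0421
Market $1340.22 < fair $1390.0421: forward underpriced → reverse cash-and-carry (short spot, go long the forward).
At maturity, profit = |F_mkt − F*| = |1340.22 − 1390.0421| = $49.82 per troy ounce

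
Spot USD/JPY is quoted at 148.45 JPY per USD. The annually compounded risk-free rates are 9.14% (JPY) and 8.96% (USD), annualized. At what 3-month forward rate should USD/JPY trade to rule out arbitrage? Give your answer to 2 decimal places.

148.51

By covered interest parity, F = S · (1+r_JPY)^T / (1+r_USD)^T
= 148.45 × 1.022106 / 1.021684 = 148.45 × 1.000413
F = 148.51 JPY per USD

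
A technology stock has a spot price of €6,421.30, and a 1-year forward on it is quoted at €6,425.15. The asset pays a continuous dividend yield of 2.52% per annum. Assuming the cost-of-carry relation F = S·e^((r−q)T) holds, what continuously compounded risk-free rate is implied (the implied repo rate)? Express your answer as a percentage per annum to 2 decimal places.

From F = S·e^((r−q)T): (r − q) = ln(F/S)/T
ln(6425.15/6421.30) = ln(1.000600) = 0.000600
(r − q) = 0.000600 / (1) = 0.000600
r = ln(F/S)/T + q = 0.000600 + 0.0252 = 0.025800
r = 2.58%

2.58%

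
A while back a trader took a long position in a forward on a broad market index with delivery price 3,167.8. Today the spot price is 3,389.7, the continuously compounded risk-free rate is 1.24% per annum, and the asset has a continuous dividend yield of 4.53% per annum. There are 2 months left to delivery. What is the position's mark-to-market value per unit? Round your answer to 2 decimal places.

Current fair forward for the remaining 2 months: F = S·e^((r − q)·T), (r − q) = 0.0124 − 0.0453 = -0.0329
F = 3389.7 · e^(-0.0329 × 2/12) = 3389.7 × 0.99453167 = 3371.1640
Value of long forward = (F − K)·e^(−rT) = (3371.1640 − 3167.8) · e^(−0.0124·2/12)
= 203.3640 × 0.99793547 = 202.94

202.94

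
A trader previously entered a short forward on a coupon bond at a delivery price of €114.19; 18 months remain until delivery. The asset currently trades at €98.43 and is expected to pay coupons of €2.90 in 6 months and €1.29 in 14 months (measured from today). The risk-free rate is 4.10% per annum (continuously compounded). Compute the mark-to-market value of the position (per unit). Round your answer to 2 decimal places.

PV(remaining coupons) I = 2.90·e^(−0.0410·6/12) + 1.29·e^(−0.0410·14/12) = 4.0709
Current forward F = (S − I)·e^(rT) = (98.43 − 4.0709)·e^(0.0410·18/12) = 94.3591 × 1.063430 = 100.3443
Value (long) = (F − K)·e^(−rT) = (100.3443 − 114.19) × 0.940353 = -13.0198
Short position value = −(long value) = €13.02

€13.02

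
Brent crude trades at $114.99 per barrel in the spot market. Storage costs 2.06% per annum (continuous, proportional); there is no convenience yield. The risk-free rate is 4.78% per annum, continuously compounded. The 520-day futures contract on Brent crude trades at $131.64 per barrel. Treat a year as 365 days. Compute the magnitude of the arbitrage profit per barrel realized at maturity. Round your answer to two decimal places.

$4.88 per barrel

Fair futures: F* = S·e^(carry·T), with carry = (r + u) = 0.0478 + 0.0206 = 0.0684
F* = 114.99 · e^(0.0684 × 520/365) = 114.99 · e^0.097447 = 114.99 × 1.102353 = $126.7596
Market $131.64 > fair $126.7596: forward overpriced → cash-and-carry (buy spot, short the forward).
At maturity, profit = |F_mkt − F*| = |131.64 − 126.7596| = $4.88 per barrel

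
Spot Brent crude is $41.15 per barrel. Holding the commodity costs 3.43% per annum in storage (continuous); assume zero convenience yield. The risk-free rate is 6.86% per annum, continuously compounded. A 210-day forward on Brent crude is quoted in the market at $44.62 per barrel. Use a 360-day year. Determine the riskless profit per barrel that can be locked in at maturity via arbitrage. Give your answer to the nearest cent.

$0.92 per barrel

Fair forward: F* = S·e^(carry·T), with carry = (r + u) = 0.0686 + 0.0343 = 0.1029
F* = 41.15 · e^(0.1029 × 210/360) = 41.15 · e^0.060025 = 41.15 × 1.061863 = $43.6957
Market $44.62 > fair $43.6957: forward overpriced → cash-and-carry (buy spot, short the forward).
At maturity, profit = |F_mkt − F*| = |44.62 − 43.6957| = $0.92 per barrel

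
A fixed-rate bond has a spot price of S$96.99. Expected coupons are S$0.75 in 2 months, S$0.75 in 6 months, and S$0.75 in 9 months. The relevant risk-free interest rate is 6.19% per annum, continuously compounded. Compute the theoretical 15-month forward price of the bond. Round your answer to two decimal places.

S$102.43

PV(coupons) I = 0.75·e^(−0.0619·2/12) + 0.75·e^(−0.0619·6/12) + 0.75·e^(−0.0619·9/12)
I = 0.7423 + 0.7271 + 0.7160 = 2.1854
F = (S − I)·e^(rT) = (96.99 − 2.1854) · e^(0.0619·15/12)
= 94.8046 · e^0.077375 = 94.8046 × 1.080447 = S$102.43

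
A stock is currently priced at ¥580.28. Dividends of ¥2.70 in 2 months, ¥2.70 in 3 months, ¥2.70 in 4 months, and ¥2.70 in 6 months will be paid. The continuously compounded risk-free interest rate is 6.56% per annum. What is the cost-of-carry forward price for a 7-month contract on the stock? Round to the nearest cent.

¥591.92

PV(dividends) I = 2.70·e^(−0.0656·2/12) + 2.70·e^(−0.0656·3/12) + 2.70·e^(−0.0656·4/12) + 2.70·e^(−0.0656·6/12)
I = 2.6706 + 2.6561 + 2.6416 + 2.6129 = 10.5812
F = (S − I)·e^(rT) = (580.28 − 10.5812) · e^(0.0656·7/12)
= 569.6988 · e^0.038267 = 569.6988 × 1.039009 = ¥591.92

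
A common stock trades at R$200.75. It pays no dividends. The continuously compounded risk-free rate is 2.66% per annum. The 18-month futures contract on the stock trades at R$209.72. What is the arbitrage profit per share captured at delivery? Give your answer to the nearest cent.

Fair futures: F* = S·e^(carry·T), with carry = r = 0.0266
F* = 200.75 · e^(0.0266 × 18/12) = 200.75 · e^0.039900 = 200.75 × 1.040707 = R$208.9219
Market R$209.72 > fair R$208.9219: forward overpriced → cash-and-carry (buy spot, short the forward).
At maturity, profit = |F_mkt − F*| = |209.72 − 208.9219| = R$0.80 per share

R$0.80 per share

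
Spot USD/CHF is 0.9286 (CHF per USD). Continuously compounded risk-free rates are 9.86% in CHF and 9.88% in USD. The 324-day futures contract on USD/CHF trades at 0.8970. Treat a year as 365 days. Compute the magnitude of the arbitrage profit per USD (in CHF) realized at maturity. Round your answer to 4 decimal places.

Fair futures: F* = S·e^(carry·T), with carry = (r_CHF − r_USD) = 0.0986 − 0.0988 = -0.0002
F* = 0.9286 · e^(-0.0002 × 324/365) = 0.9286 · e^-0.000178 = 0.9286 × 0.999822 = 0.9284
Market 0.8970 < fair 0.9284: forward underpriced → reverse cash-and-carry (short spot, go long the forward).
At maturity, profit = |F_mkt − F*| = |0.8970 − 0.9284| = 0.0314 per USD (in CHF)

0.0314 per USD (in CHF)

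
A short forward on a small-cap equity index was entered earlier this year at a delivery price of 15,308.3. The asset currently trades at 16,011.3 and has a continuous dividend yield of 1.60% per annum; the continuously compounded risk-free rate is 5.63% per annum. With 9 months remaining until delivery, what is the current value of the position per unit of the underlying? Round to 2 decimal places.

-1144.95

Current fair forward for the remaining 9 months: F = S·e^((r − q)·T), (r − q) = 0.0563 − 0.0160 = 0.0403
F = 16011.3 · e^(0.0403 × 9/12) = 16011.3 × 1.03068641 = 16502.6293
Value of long forward = (F − K)·e^(−rT) = (16502.6293 − 15308.3) · e^(−0.0563·9/12)
= 1194.3293 × 0.95865406 = 1144.95
Short position value = −(long value) = -1144.95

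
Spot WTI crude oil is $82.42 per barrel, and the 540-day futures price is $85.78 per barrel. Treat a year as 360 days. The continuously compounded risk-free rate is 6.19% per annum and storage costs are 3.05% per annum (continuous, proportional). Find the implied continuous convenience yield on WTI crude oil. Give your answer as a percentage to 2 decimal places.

F = S·e^((r+u−y)T) ⇒ (r+u−y) = ln(F/S)/T
ln(85.78/82.42) = 0.039958; /T ⇒ 0.026639
y = r + u − ln(F/S)/T = 0.0619 + 0.0305 − 0.026639 = 0.065761
y = 6.58%

6.58%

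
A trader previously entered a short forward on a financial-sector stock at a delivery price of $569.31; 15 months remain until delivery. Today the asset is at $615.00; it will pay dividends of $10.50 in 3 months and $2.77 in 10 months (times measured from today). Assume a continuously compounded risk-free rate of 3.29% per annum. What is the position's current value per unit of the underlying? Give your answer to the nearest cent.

-$55.52

PV(remaining dividends) I = 10.50·e^(−0.0329·3/12) + 2.77·e^(−0.0329·10/12) = 13.1091
Current forward F = (S − I)·e^(rT) = (615.00 − 13.1091)·e^(0.0329·15/12) = 601.8909 × 1.041982 = 627.1595
Value (long) = (F − K)·e^(−rT) = (627.1595 − 569.31) × 0.959709 = 55.5187
Short position value = −(long value) = -$55.52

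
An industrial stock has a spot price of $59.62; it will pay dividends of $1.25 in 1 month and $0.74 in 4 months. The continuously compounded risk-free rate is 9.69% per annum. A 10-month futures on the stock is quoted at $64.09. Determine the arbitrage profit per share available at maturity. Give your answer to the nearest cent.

$1.58 per share

PV(dividends) I = 1.25·e^(−0.0969·1/12) + 0.74·e^(−0.0969·4/12) = 1.9564
Fair futures F* = (S − I)·e^(rT) = (59.62 − 1.9564)·e^0.080750 = 57.6636 × 1.084100 = 62.5131
Market $64.09 > fair 62.5131: forward overpriced → cash-and-carry (borrow at r, buy the stock and collect the dividends, short the forward).
Profit at T = |F_mkt − F*| = |64.09 − 62.5131| = $1.58 per share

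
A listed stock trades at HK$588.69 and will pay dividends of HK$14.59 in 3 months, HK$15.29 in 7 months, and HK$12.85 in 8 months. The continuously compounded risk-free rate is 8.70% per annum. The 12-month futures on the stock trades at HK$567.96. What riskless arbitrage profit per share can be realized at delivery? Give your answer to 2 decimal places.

HK$29.58 per share

PV(dividends) I = 14.59·e^(−0.0870·3/12) + 15.29·e^(−0.0870·7/12) + 12.85·e^(−0.0870·8/12) = 40.9354
Fair futures F* = (S − I)·e^(rT) = (588.69 − 40.9354)·e^0.087000 = 547.7546 × 1.090897 = 597.5438
Market HK$567.96 < fair 597.5438: forward underpriced → reverse cash-and-carry (short the stock, invest proceeds at r, pay the dividends, go long the forward).
Profit at T = |F_mkt − F*| = |567.96 − 597.5438| = HK$29.58 per share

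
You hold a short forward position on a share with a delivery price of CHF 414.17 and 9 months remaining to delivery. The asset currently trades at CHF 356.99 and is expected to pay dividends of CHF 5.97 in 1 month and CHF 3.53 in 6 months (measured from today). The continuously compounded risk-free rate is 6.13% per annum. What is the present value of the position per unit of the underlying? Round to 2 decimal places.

CHF 47.93

PV(remaining dividends) I = 5.97·e^(−0.0613·1/12) + 3.53·e^(−0.0613·6/12) = 9.3630
Current forward F = (S − I)·e^(rT) = (356.99 − 9.3630)·e^(0.0613·9/12) = 347.6270 × 1.047048 = 363.9822
Value (long) = (F − K)·e^(−rT) = (363.9822 − 414.17) × 0.955066 = -47.9327
Short position value = −(long value) = CHF 47.93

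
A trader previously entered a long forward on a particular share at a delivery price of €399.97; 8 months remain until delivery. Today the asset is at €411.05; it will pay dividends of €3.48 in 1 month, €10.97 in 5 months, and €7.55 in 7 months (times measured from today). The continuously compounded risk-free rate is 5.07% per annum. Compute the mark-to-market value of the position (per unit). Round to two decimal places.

€2.84

PV(remaining dividends) I = 3.48·e^(−0.0507·1/12) + 10.97·e^(−0.0507·5/12) + 7.55·e^(−0.0507·7/12) = 21.5360
Current forward F = (S − I)·e^(rT) = (411.05 − 21.5360)·e^(0.0507·8/12) = 389.5140 × 1.034378 = 402.9047
Value (long) = (F − K)·e^(−rT) = (402.9047 − 399.97) × 0.966765 = 2.8372
Value = €2.84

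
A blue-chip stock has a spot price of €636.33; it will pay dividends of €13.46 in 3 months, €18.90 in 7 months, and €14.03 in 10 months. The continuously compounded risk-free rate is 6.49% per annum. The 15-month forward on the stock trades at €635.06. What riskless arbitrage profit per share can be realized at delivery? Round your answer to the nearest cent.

PV(dividends) I = 13.46·e^(−0.0649·3/12) + 18.90·e^(−0.0649·7/12) + 14.03·e^(−0.0649·10/12) = 44.7326
Fair forward F* = (S − I)·e^(rT) = (636.33 − 44.7326)·e^0.081125 = 591.5974 × 1.084506 = 641.5909
Market €635.06 < fair 641.5909: forward underpriced → reverse cash-and-carry (short the stock, invest proceeds at r, pay the dividends, go long the forward).
Profit at T = |F_mkt − F*| = |635.06 − 641.5909| = €6.53 per share

€6.53 per share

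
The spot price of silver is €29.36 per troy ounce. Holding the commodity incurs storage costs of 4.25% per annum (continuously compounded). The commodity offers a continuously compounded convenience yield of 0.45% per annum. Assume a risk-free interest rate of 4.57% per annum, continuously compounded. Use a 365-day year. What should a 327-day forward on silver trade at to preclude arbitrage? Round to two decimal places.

Net carry = r + u − y = 0.0457 + 0.0425 − 0.0045 = 0.0837
F = S·e^((r+u−y)T) = 29.36 · e^(0.0837 × 327/365) = 29.36 · e^0.074986
= 29.36 × 1.077869 = €31.65 per troy ounce

€31.65 per troy ounce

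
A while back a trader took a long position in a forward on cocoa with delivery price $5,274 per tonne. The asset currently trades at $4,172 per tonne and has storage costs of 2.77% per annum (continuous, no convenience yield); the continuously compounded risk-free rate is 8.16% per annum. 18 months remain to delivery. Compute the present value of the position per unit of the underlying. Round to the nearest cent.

-$317.41 per tonne

Current fair forward for the remaining 18 months: F = S·e^((r + u)·T), (r + u) = 0.0816 + 0.0277 = 0.1093
F = 4172 · e^(0.1093 × 18/12) = 4172 × 1.17815541 = 4915.2644
Value of long forward = (F − K)·e^(−rT) = (4915.2644 − 5274) · e^(−0.0816·18/12)
= -358.7356 × 0.88479438 = -317.41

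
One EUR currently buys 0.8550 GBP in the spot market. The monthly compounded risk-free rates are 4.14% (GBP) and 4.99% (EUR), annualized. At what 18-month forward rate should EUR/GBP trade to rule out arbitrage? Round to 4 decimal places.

0.8442

By covered interest parity, F = S · (1+r_GBP/12)^(12T) / (1+r_EUR/12)^(12T)
= 0.8550 × 1.063955 / 1.077555 = 0.8550 × 0.987379
F = 0.8442 GBP per EUR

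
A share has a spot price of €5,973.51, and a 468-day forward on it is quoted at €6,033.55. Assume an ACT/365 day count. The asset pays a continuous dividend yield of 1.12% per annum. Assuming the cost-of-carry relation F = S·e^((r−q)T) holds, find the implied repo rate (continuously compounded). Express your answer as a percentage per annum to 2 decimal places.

From F = S·e^((r−q)T): (r − q) = ln(F/S)/T
ln(6033.55/5973.51) = ln(1.010051) = 0.010001
(r − q) = 0.010001 / (468/365) = 0.007800
r = ln(F/S)/T + q = 0.007800 + 0.0112 = 0.019000
r = 1.90%

1.90%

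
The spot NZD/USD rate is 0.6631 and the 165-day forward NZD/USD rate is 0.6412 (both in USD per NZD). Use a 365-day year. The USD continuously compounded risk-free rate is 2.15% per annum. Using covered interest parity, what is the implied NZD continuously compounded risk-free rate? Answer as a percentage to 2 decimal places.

9.58%

F = S·e^((r_USD − r_NZD)T) ⇒ r_NZD = r_USD − ln(F/S)/T
ln(0.6412/0.6631) = -0.033584; /(165/365) = -0.074292
r_NZD = 0.0215 + 0.074292 = 0.095792
r_NZD = 9.58%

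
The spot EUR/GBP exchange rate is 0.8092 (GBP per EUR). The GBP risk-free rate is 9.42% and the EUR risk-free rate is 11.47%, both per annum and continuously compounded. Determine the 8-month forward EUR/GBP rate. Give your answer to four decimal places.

F = S·e^((r_GBP − r_EUR)T) = 0.8092 · e^((0.0942 − 0.1147) × 8/12)
= 0.8092 · e^-0.013667 = 0.8092 × 0.986426
F = 0.7982 GBP per EUR

0.7982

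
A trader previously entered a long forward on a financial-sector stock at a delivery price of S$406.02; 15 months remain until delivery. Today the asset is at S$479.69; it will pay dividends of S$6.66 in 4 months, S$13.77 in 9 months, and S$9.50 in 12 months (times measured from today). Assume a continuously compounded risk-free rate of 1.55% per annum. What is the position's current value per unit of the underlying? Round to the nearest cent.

PV(remaining dividends) I = 6.66·e^(−0.0155·4/12) + 13.77·e^(−0.0155·9/12) + 9.50·e^(−0.0155·12/12) = 29.5904
Current forward F = (S − I)·e^(rT) = (479.69 − 29.5904)·e^(0.0155·15/12) = 450.0996 × 1.019564 = 458.9053
Value (long) = (F − K)·e^(−rT) = (458.9053 − 406.02) × 0.980811 = 51.8705
Value = S$51.87

S$51.87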